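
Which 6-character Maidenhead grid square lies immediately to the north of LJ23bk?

LJ23bl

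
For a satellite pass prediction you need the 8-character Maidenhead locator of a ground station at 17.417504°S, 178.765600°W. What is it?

Offset from 180°W / 90°S: lon 1.23440°, lat 72.58250°.
Field (20°×10°, letters A–R): 1.23440/20 → 0 → A, 72.58250/10 → 7 → H; chars AH.
Square (2°×1°, digits 0–9): 1.23440/2 → 0, 2.58250/1 → 2; chars 02.
Subsquare (5′×2.5′, letters a–x): 1.23440/0.0833333 → 14 → o, 0.58250/0.0416667 → 13 → n; chars on.
Extended square (30″×15″, digits 0–9): 0.06773/0.00833333 → 8, 0.04083/0.00416667 → 9; chars 89.

AH02on89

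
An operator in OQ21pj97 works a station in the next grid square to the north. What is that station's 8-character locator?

OQ21pj98

Latitude extended square 7; +1 → 8.
The longitude characters are unchanged.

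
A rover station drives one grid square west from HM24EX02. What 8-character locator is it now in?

HM24dx92

Longitude extended square 0; −1 → -1, wraps to 9, carry into subsquare.
Longitude subsquare e = 4; −1 → 3 = d.
The latitude characters are unchanged.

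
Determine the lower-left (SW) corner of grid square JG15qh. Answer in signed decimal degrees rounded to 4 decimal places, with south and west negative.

Field J=9, G=6: +9·20° lon, +6·10° lat → SW at lon 0°, lat -30°.
Square 1, 5: +1·2° lon, +5·1° lat → SW at lon 2°, lat -25°.
Subsquare q=16, h=7: +16·0.0833333° lon, +7·0.0416667° lat → SW at lon 3.33333°, lat -24.7083°.
latitude -24.7083, longitude 3.3333.

-24.7083, 3.3333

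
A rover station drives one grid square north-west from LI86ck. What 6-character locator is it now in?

LI86bl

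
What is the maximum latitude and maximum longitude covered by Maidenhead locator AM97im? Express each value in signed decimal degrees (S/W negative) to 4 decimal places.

Field A=0, M=12: +0·20° lon, +12·10° lat → SW at lon -180°, lat 30°.
Square 9, 7: +9·2° lon, +7·1° lat → SW at lon -162°, lat 37°.
Subsquare i=8, m=12: +8·0.0833333° lon, +12·0.0416667° lat → SW at lon -161.333°, lat 37.5°.
Cell spans 0.0833333° lon × 0.0416667° lat. NE corner is SW corner plus one full cell.
latitude 37.5417, longitude -161.2500.

37.5417, -161.2500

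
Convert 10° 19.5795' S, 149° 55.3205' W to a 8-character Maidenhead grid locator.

BH59aq91

Offset from 180°W / 90°S: lon 30.07799°, lat 79.67368°.
Field: lon ⌊30.07799/20⌋ = 1 → B; lat ⌊79.67368/10⌋ = 7 → H.
Square: lon ⌊10.07799/2⌋ = 5; lat ⌊9.67368/1⌋ = 9.
Subsquare: lon ⌊0.07799/0.0833333⌋ = 0 → a; lat ⌊0.67368/0.0416667⌋ = 16 → q.
Extended square: lon ⌊0.07799/0.00833333⌋ = 9; lat ⌊0.00701/0.00416667⌋ = 1.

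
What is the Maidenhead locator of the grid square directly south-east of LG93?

MG02

Longitude square 9; +1 → 10, wraps to 0, carry into field.
Longitude field L = 11; +1 → 12 = M.
Latitude square 3; −1 → 2.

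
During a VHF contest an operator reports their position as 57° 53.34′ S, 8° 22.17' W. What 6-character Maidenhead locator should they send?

ID52tc

Offset from 180°W / 90°S: lon 171.6305°, lat 32.1110°.
Field: lon ⌊171.6305/20⌋ = 8 → I; lat ⌊32.1110/10⌋ = 3 → D.
Square: lon ⌊11.6305/2⌋ = 5; lat ⌊2.1110/1⌋ = 2.
Subsquare: lon ⌊1.6305/0.0833333⌋ = 19 → t; lat ⌊0.1110/0.0416667⌋ = 2 → c.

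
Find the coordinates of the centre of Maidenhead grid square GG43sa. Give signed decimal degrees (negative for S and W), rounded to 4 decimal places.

Field G=6, G=6: +6·20° lon, +6·10° lat → SW at lon -60°, lat -30°.
Square 4, 3: +4·2° lon, +3·1° lat → SW at lon -52°, lat -27°.
Subsquare s=18, a=0: +18·0.0833333° lon, +0·0.0416667° lat → SW at lon -50.5°, lat -27°.
Cell spans 0.0833333° lon × 0.0416667° lat. Centre is SW corner plus half of each.
latitude -26.9792, longitude -50.4583.

-26.9792, -50.4583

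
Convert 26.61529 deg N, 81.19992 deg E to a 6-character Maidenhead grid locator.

Add 180° to longitude and 90° to latitude: 261.1999, 116.6153.
Field: 261.1999/20 → 13 → N, 116.6153/10 → 11 → L; chars NL.
Square: 1.1999/2 → 0, 6.6153/1 → 6; chars 06.
Subsquare: 1.1999/0.0833333 → 14 → o, 0.6153/0.0416667 → 14 → o; chars oo.

NL06oo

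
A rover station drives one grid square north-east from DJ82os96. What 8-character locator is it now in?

Longitude extended square 9; +1 → 10, wraps to 0, carry into subsquare.
Longitude subsquare o = 14; +1 → 15 = p.
Latitude extended square 6; +1 → 7.

DJ82ps07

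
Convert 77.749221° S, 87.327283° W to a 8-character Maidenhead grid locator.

EB62ig00

Offset from 180°W / 90°S: lon 92.67272°, lat 12.25078°.
Field: lon ⌊92.67272/20⌋ = 4 → E; lat ⌊12.25078/10⌋ = 1 → B.
Square: lon ⌊12.67272/2⌋ = 6; lat ⌊2.25078/1⌋ = 2.
Subsquare: lon ⌊0.67272/0.0833333⌋ = 8 → i; lat ⌊0.25078/0.0416667⌋ = 6 → g.
Extended square: lon ⌊0.00605/0.00833333⌋ = 0; lat ⌊0.00078/0.00416667⌋ = 0.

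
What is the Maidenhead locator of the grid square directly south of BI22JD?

Latitude subsquare d = 3; −1 → 2 = c.
The longitude characters are unchanged.

BI22jc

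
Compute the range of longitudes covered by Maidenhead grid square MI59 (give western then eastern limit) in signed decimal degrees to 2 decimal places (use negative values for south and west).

70.00, 72.00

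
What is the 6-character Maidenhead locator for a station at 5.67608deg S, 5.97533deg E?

JI24xh

Offset from 180°W / 90°S: lon 185.9753°, lat 84.3239°.
Field: lon ⌊185.9753/20⌋ = 9 → J; lat ⌊84.3239/10⌋ = 8 → I.
Square: lon ⌊5.9753/2⌋ = 2; lat ⌊4.3239/1⌋ = 4.
Subsquare: lon ⌊1.9753/0.0833333⌋ = 23 → x; lat ⌊0.3239/0.0416667⌋ = 7 → h.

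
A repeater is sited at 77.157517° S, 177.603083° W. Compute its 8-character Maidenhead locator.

AB12eu72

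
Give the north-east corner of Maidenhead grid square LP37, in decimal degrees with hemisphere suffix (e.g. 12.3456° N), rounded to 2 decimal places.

68.00° N, 48.00° E

Field L=11, P=15: +11·20° lon, +15·10° lat → SW at lon 40°, lat 60°.
Square 3, 7: +3·2° lon, +7·1° lat → SW at lon 46°, lat 67°.
Cell spans 2° lon × 1° lat. NE corner is SW corner plus one full cell.
latitude 68.00° N, longitude 48.00° E.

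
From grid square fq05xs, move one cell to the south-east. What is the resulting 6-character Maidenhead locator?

FQ15ar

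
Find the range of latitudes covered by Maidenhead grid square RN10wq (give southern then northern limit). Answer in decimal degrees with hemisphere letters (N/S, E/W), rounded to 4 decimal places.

40.6667° N, 40.7083° N

Field R=17, N=13: +17·20° lon, +13·10° lat → SW at lon 160°, lat 40°.
Square 1, 0: +1·2° lon, +0·1° lat → SW at lon 162°, lat 40°.
Subsquare w=22, q=16: +22·0.0833333° lon, +16·0.0416667° lat → SW at lon 163.833°, lat 40.6667°.
Cell spans 0.0833333° lon × 0.0416667° lat.
south 40.6667° N, north 40.7083° N.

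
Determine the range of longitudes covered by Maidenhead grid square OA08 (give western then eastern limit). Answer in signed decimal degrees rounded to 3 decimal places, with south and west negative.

Field O=14, A=0: +14·20° lon, +0·10° lat → SW at lon 100°, lat -90°.
Square 0, 8: +0·2° lon, +8·1° lat → SW at lon 100°, lat -82°.
Cell spans 2° lon × 1° lat.
west 100.000, east 102.000.

100.000, 102.000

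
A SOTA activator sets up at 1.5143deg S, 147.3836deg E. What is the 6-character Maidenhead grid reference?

Offset from 180°W / 90°S: lon 327.3836°, lat 88.4857°.
Field (20°×10°, letters A–R): lon ⌊327.3836/20⌋ = 16 → Q; lat ⌊88.4857/10⌋ = 8 → I.
Square (2°×1°, digits 0–9): lon ⌊7.3836/2⌋ = 3; lat ⌊8.4857/1⌋ = 8.
Subsquare (5′×2.5′, letters a–x): lon ⌊1.3836/0.0833333⌋ = 16 → q; lat ⌊0.4857/0.0416667⌋ = 11 → l.

QI38ql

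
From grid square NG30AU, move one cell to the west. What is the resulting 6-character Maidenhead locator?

NG20xu

Longitude subsquare a = 0; −1 → -1, wraps to 23 = x, carry into square.
Longitude square 3; −1 → 2.
The latitude characters are unchanged.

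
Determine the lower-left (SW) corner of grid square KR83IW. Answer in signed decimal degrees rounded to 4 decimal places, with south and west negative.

Field K=10, R=17: +10·20° lon, +17·10° lat → SW at lon 20°, lat 80°.
Square 8, 3: +8·2° lon, +3·1° lat → SW at lon 36°, lat 83°.
Subsquare i=8, w=22: +8·0.0833333° lon, +22·0.0416667° lat → SW at lon 36.6667°, lat 83.9167°.
latitude 83.9167, longitude 36.6667.

83.9167, 36.6667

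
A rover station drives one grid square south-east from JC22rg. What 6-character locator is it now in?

JC22sf

Longitude subsquare r = 17; +1 → 18 = s.
Latitude subsquare g = 6; −1 → 5 = f.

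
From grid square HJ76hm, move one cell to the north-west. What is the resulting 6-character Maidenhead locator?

HJ76gn

Longitude subsquare h = 7; −1 → 6 = g.
Latitude subsquare m = 12; +1 → 13 = n.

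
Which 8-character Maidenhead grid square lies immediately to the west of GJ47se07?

Longitude extended square 0; −1 → -1, wraps to 9, carry into subsquare.
Longitude subsquare s = 18; −1 → 17 = r.
The latitude characters are unchanged.

GJ47re97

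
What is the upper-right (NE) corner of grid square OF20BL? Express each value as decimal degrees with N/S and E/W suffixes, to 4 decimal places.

Field O=14, F=5: +14·20° lon, +5·10° lat → SW at lon 100°, lat -40°.
Square 2, 0: +2·2° lon, +0·1° lat → SW at lon 104°, lat -40°.
Subsquare b=1, l=11: +1·0.0833333° lon, +11·0.0416667° lat → SW at lon 104.083°, lat -39.5417°.
Cell spans 0.0833333° lon × 0.0416667° lat. NE corner is SW corner plus one full cell.
latitude 39.5000° S, longitude 104.1667° E.

39.5000° S, 104.1667° E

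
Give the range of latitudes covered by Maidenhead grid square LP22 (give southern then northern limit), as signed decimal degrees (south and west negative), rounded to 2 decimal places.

Field L=11, P=15: +11·20° lon, +15·10° lat → SW at lon 40°, lat 60°.
Square 2, 2: +2·2° lon, +2·1° lat → SW at lon 44°, lat 62°.
Cell spans 2° lon × 1° lat.
south 62.00, north 63.00.

62.00, 63.00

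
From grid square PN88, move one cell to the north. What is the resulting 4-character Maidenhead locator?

PN89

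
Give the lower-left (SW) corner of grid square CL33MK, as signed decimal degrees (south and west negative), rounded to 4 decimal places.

Field C=2, L=11: +2·20° lon, +11·10° lat → SW at lon -140°, lat 20°.
Square 3, 3: +3·2° lon, +3·1° lat → SW at lon -134°, lat 23°.
Subsquare m=12, k=10: +12·0.0833333° lon, +10·0.0416667° lat → SW at lon -133°, lat 23.4167°.
latitude 23.4167, longitude -133.0000.

23.4167, -133.0000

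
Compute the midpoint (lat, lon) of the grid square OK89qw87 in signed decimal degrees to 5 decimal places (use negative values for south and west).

Field O=14, K=10: +14·20° lon, +10·10° lat → SW at lon 100°, lat 10°.
Square 8, 9: +8·2° lon, +9·1° lat → SW at lon 116°, lat 19°.
Subsquare q=16, w=22: +16·0.0833333° lon, +22·0.0416667° lat → SW at lon 117.333°, lat 19.9167°.
Extended square 8, 7: +8·0.00833333° lon, +7·0.00416667° lat → SW at lon 117.4°, lat 19.9458°.
Cell spans 0.00833333° lon × 0.00416667° lat. Centre is SW corner plus half of each.
latitude 19.94792, longitude 117.40417.

19.94792, 117.40417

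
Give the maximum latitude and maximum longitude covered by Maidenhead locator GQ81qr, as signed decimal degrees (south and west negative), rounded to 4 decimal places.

Field G=6, Q=16: +6·20° lon, +16·10° lat → SW at lon -60°, lat 70°.
Square 8, 1: +8·2° lon, +1·1° lat → SW at lon -44°, lat 71°.
Subsquare q=16, r=17: +16·0.0833333° lon, +17·0.0416667° lat → SW at lon -42.6667°, lat 71.7083°.
Cell spans 0.0833333° lon × 0.0416667° lat. NE corner is SW corner plus one full cell.
latitude 71.7500, longitude -42.5833.

71.7500, -42.5833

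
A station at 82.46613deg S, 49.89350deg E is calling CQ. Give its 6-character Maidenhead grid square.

LA47wm

Offset from 180°W / 90°S: lon 229.8935°, lat 7.5339°.
Field (20°×10°, letters A–R): 229.8935/20 → 11 → L, 7.5339/10 → 0 → A; chars LA.
Square (2°×1°, digits 0–9): 9.8935/2 → 4, 7.5339/1 → 7; chars 47.
Subsquare (5′×2.5′, letters a–x): 1.8935/0.0833333 → 22 → w, 0.5339/0.0416667 → 12 → m; chars wm.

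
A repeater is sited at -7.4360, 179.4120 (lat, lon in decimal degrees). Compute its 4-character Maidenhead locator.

RI92

Offset from 180°W / 90°S: lon 359.41°, lat 82.56°.
Field: lon ⌊359.41/20⌋ = 17 → R; lat ⌊82.56/10⌋ = 8 → I.
Square: lon ⌊19.41/2⌋ = 9; lat ⌊2.56/1⌋ = 2.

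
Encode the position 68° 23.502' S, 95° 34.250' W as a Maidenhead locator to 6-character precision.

Add 180° to longitude and 90° to latitude: 84.4292, 21.6083.
Field: 84.4292/20 → 4 → E, 21.6083/10 → 2 → C; chars EC.
Square: 4.4292/2 → 2, 1.6083/1 → 1; chars 21.
Subsquare: 0.4292/0.0833333 → 5 → f, 0.6083/0.0416667 → 14 → o; chars fo.

EC21fo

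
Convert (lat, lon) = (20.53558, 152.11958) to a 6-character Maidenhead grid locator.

QL60bm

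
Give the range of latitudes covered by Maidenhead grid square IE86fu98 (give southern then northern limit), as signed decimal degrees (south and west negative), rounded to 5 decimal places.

-43.13333, -43.12917

Field I=8, E=4: +8·20° lon, +4·10° lat → SW at lon -20°, lat -50°.
Square 8, 6: +8·2° lon, +6·1° lat → SW at lon -4°, lat -44°.
Subsquare f=5, u=20: +5·0.0833333° lon, +20·0.0416667° lat → SW at lon -3.58333°, lat -43.1667°.
Extended square 9, 8: +9·0.00833333° lon, +8·0.00416667° lat → SW at lon -3.50833°, lat -43.1333°.
Cell spans 0.00833333° lon × 0.00416667° lat.
south -43.13333, north -43.12917.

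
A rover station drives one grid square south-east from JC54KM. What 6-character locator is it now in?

JC54ll

Longitude subsquare k = 10; +1 → 11 = l.
Latitude subsquare m = 12; −1 → 11 = l.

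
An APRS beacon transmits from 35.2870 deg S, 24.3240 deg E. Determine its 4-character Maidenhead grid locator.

Offset from 180°W / 90°S: lon 204.32°, lat 54.71°.
Field: 204.32/20 → 10 → K, 54.71/10 → 5 → F; chars KF.
Square: 4.32/2 → 2, 4.71/1 → 4; chars 24.

KF24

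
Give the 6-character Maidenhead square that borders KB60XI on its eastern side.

Longitude subsquare x = 23; +1 → 24, wraps to 0 = a, carry into square.
Longitude square 6; +1 → 7.
The latitude characters are unchanged.

KB70ai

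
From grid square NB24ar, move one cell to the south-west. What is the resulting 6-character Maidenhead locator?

NB14xq

Longitude subsquare a = 0; −1 → -1, wraps to 23 = x, carry into square.
Longitude square 2; −1 → 1.
Latitude subsquare r = 17; −1 → 16 = q.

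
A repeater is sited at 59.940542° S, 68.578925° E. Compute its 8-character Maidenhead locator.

Shift to the Maidenhead origin (180°W, 90°S): lon 248.57892, lat 30.05946.
Field: lon ⌊248.57892/20⌋ = 12 → M; lat ⌊30.05946/10⌋ = 3 → D.
Square: lon ⌊8.57892/2⌋ = 4; lat ⌊0.05946/1⌋ = 0.
Subsquare: lon ⌊0.57892/0.0833333⌋ = 6 → g; lat ⌊0.05946/0.0416667⌋ = 1 → b.
Extended square: lon ⌊0.07892/0.00833333⌋ = 9; lat ⌊0.01779/0.00416667⌋ = 4.

MD40gb94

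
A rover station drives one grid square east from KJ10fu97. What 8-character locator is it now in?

KJ10gu07

Longitude extended square 9; +1 → 10, wraps to 0, carry into subsquare.
Longitude subsquare f = 5; +1 → 6 = g.
The latitude characters are unchanged.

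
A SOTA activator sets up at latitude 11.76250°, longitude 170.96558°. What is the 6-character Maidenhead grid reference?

RK51ls

Add 180° to longitude and 90° to latitude: 350.9656, 101.7625.
Field: lon ⌊350.9656/20⌋ = 17 → R; lat ⌊101.7625/10⌋ = 10 → K.
Square: lon ⌊10.9656/2⌋ = 5; lat ⌊1.7625/1⌋ = 1.
Subsquare: lon ⌊0.9656/0.0833333⌋ = 11 → l; lat ⌊0.7625/0.0416667⌋ = 18 → s.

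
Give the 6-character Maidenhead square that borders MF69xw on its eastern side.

MF79aw

Longitude subsquare x = 23; +1 → 24, wraps to 0 = a, carry into square.
Longitude square 6; +1 → 7.
The latitude characters are unchanged.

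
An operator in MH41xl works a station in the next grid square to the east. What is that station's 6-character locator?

MH51al

Longitude subsquare x = 23; +1 → 24, wraps to 0 = a, carry into square.
Longitude square 4; +1 → 5.
The latitude characters are unchanged.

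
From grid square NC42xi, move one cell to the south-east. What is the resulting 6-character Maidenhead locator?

NC52ah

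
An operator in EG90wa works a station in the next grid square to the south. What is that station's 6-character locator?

EF99wx

Latitude subsquare a = 0; −1 → -1, wraps to 23 = x, carry into square.
Latitude square 0; −1 → -1, wraps to 9, carry into field.
Latitude field G = 6; −1 → 5 = F.
The longitude characters are unchanged.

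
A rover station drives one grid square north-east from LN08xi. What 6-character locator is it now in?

LN18aj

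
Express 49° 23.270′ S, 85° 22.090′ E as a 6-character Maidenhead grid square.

NE20qo

Add 180° to longitude and 90° to latitude: 265.3682, 40.6122.
Field (20°×10°, letters A–R): 265.3682/20 → 13 → N, 40.6122/10 → 4 → E; chars NE.
Square (2°×1°, digits 0–9): 5.3682/2 → 2, 0.6122/1 → 0; chars 20.
Subsquare (5′×2.5′, letters a–x): 1.3682/0.0833333 → 16 → q, 0.6122/0.0416667 → 14 → o; chars qo.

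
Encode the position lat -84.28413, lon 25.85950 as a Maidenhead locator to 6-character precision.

Shift to the Maidenhead origin (180°W, 90°S): lon 205.8595, lat 5.7159.
Field: lon ⌊205.8595/20⌋ = 10 → K; lat ⌊5.7159/10⌋ = 0 → A.
Square: lon ⌊5.8595/2⌋ = 2; lat ⌊5.7159/1⌋ = 5.
Subsquare: lon ⌊1.8595/0.0833333⌋ = 22 → w; lat ⌊0.7159/0.0416667⌋ = 17 → r.

KA25wr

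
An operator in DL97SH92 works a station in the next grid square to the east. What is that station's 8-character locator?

Longitude extended square 9; +1 → 10, wraps to 0, carry into subsquare.
Longitude subsquare s = 18; +1 → 19 = t.
The latitude characters are unchanged.

DL97th02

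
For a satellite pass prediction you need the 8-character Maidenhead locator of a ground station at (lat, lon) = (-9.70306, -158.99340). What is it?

BI00mh01

Shift to the Maidenhead origin (180°W, 90°S): lon 21.00660, lat 80.29694.
Field (20°×10°, letters A–R): 21.00660/20 → 1 → B, 80.29694/10 → 8 → I; chars BI.
Square (2°×1°, digits 0–9): 1.00660/2 → 0, 0.29694/1 → 0; chars 00.
Subsquare (5′×2.5′, letters a–x): 1.00660/0.0833333 → 12 → m, 0.29694/0.0416667 → 7 → h; chars mh.
Extended square (30″×15″, digits 0–9): 0.00660/0.00833333 → 0, 0.00527/0.00416667 → 1; chars 01.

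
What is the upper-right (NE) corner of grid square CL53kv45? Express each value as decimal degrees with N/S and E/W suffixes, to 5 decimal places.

Field C=2, L=11: +2·20° lon, +11·10° lat → SW at lon -140°, lat 20°.
Square 5, 3: +5·2° lon, +3·1° lat → SW at lon -130°, lat 23°.
Subsquare k=10, v=21: +10·0.0833333° lon, +21·0.0416667° lat → SW at lon -129.167°, lat 23.875°.
Extended square 4, 5: +4·0.00833333° lon, +5·0.00416667° lat → SW at lon -129.133°, lat 23.8958°.
Cell spans 0.00833333° lon × 0.00416667° lat. NE corner is SW corner plus one full cell.
latitude 23.90000° N, longitude 129.12500° W.

23.90000° N, 129.12500° W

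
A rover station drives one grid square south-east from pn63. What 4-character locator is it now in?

Longitude square 6; +1 → 7.
Latitude square 3; −1 → 2.

PN72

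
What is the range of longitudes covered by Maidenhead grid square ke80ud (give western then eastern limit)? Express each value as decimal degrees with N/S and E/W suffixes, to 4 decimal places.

Field K=10, E=4: +10·20° lon, +4·10° lat → SW at lon 20°, lat -50°.
Square 8, 0: +8·2° lon, +0·1° lat → SW at lon 36°, lat -50°.
Subsquare u=20, d=3: +20·0.0833333° lon, +3·0.0416667° lat → SW at lon 37.6667°, lat -49.875°.
Cell spans 0.0833333° lon × 0.0416667° lat.
west 37.6667° E, east 37.7500° E.

37.6667° E, 37.7500° E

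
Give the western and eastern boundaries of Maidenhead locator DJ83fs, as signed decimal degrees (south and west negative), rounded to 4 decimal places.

-103.5833, -103.5000

Field D=3, J=9: +3·20° lon, +9·10° lat → SW at lon -120°, lat 0°.
Square 8, 3: +8·2° lon, +3·1° lat → SW at lon -104°, lat 3°.
Subsquare f=5, s=18: +5·0.0833333° lon, +18·0.0416667° lat → SW at lon -103.583°, lat 3.75°.
Cell spans 0.0833333° lon × 0.0416667° lat.
west -103.5833, east -103.5000.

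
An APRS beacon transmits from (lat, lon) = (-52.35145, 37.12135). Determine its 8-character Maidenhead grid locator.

KD87np45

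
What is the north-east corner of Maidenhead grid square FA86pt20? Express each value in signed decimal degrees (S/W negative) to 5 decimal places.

-83.20417, -62.72500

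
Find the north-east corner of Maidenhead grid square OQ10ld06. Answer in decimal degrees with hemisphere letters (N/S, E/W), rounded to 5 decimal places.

70.15417° N, 102.92500° E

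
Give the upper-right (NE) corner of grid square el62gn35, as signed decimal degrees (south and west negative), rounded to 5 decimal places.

Field E=4, L=11: +4·20° lon, +11·10° lat → SW at lon -100°, lat 20°.
Square 6, 2: +6·2° lon, +2·1° lat → SW at lon -88°, lat 22°.
Subsquare g=6, n=13: +6·0.0833333° lon, +13·0.0416667° lat → SW at lon -87.5°, lat 22.5417°.
Extended square 3, 5: +3·0.00833333° lon, +5·0.00416667° lat → SW at lon -87.475°, lat 22.5625°.
Cell spans 0.00833333° lon × 0.00416667° lat. NE corner is SW corner plus one full cell.
latitude 22.56667, longitude -87.46667.

22.56667, -87.46667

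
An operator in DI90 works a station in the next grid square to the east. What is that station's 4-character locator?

EI00

Longitude square 9; +1 → 10, wraps to 0, carry into field.
Longitude field D = 3; +1 → 4 = E.
The latitude characters are unchanged.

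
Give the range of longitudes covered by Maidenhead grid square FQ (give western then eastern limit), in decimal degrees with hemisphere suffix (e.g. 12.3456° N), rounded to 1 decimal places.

80.0° W, 60.0° W

Field F=5, Q=16: +5·20° lon, +16·10° lat → SW at lon -80°, lat 70°.
Cell spans 20° lon × 10° lat.
west 80.0° W, east 60.0° W.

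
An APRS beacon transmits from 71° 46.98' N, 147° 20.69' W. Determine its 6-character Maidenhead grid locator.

Add 180° to longitude and 90° to latitude: 32.6552, 161.7830.
Field (20°×10°, letters A–R): lon ⌊32.6552/20⌋ = 1 → B; lat ⌊161.7830/10⌋ = 16 → Q.
Square (2°×1°, digits 0–9): lon ⌊12.6552/2⌋ = 6; lat ⌊1.7830/1⌋ = 1.
Subsquare (5′×2.5′, letters a–x): lon ⌊0.6552/0.0833333⌋ = 7 → h; lat ⌊0.7830/0.0416667⌋ = 18 → s.

BQ61hs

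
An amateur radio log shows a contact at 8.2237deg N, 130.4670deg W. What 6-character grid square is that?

Offset from 180°W / 90°S: lon 49.5330°, lat 98.2237°.
Field: 49.5330/20 → 2 → C, 98.2237/10 → 9 → J; chars CJ.
Square: 9.5330/2 → 4, 8.2237/1 → 8; chars 48.
Subsquare: 1.5330/0.0833333 → 18 → s, 0.2237/0.0416667 → 5 → f; chars sf.

CJ48sf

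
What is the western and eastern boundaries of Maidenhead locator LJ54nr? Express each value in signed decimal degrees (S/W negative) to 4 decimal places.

51.0833, 51.1667

Field L=11, J=9: +11·20° lon, +9·10° lat → SW at lon 40°, lat 0°.
Square 5, 4: +5·2° lon, +4·1° lat → SW at lon 50°, lat 4°.
Subsquare n=13, r=17: +13·0.0833333° lon, +17·0.0416667° lat → SW at lon 51.0833°, lat 4.70833°.
Cell spans 0.0833333° lon × 0.0416667° lat.
west 51.0833, east 51.1667.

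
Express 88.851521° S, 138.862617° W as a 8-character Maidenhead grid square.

Shift to the Maidenhead origin (180°W, 90°S): lon 41.13738, lat 1.14848.
Field: 41.13738/20 → 2 → C, 1.14848/10 → 0 → A; chars CA.
Square: 1.13738/2 → 0, 1.14848/1 → 1; chars 01.
Subsquare: 1.13738/0.0833333 → 13 → n, 0.14848/0.0416667 → 3 → d; chars nd.
Extended square: 0.05405/0.00833333 → 6, 0.02348/0.00416667 → 5; chars 65.

CA01nd65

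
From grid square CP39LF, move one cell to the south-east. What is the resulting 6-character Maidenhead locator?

Longitude subsquare l = 11; +1 → 12 = m.
Latitude subsquare f = 5; −1 → 4 = e.

CP39me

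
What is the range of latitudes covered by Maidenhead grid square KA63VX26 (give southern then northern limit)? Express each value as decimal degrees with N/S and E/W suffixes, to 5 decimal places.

86.01667° S, 86.01250° S

Field K=10, A=0: +10·20° lon, +0·10° lat → SW at lon 20°, lat -90°.
Square 6, 3: +6·2° lon, +3·1° lat → SW at lon 32°, lat -87°.
Subsquare v=21, x=23: +21·0.0833333° lon, +23·0.0416667° lat → SW at lon 33.75°, lat -86.0417°.
Extended square 2, 6: +2·0.00833333° lon, +6·0.00416667° lat → SW at lon 33.7667°, lat -86.0167°.
Cell spans 0.00833333° lon × 0.00416667° lat.
south 86.01667° S, north 86.01250° S.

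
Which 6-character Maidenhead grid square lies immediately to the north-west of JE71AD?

Longitude subsquare a = 0; −1 → -1, wraps to 23 = x, carry into square.
Longitude square 7; −1 → 6.
Latitude subsquare d = 3; +1 → 4 = e.

JE61xe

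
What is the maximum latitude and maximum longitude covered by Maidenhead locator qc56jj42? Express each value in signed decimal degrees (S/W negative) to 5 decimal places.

-63.61250, 150.79167

Field Q=16, C=2: +16·20° lon, +2·10° lat → SW at lon 140°, lat -70°.
Square 5, 6: +5·2° lon, +6·1° lat → SW at lon 150°, lat -64°.
Subsquare j=9, j=9: +9·0.0833333° lon, +9·0.0416667° lat → SW at lon 150.75°, lat -63.625°.
Extended square 4, 2: +4·0.00833333° lon, +2·0.00416667° lat → SW at lon 150.783°, lat -63.6167°.
Cell spans 0.00833333° lon × 0.00416667° lat. NE corner is SW corner plus one full cell.
latitude -63.61250, longitude 150.79167.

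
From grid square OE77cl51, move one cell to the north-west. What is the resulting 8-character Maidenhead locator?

OE77cl42

Longitude extended square 5; −1 → 4.
Latitude extended square 1; +1 → 2.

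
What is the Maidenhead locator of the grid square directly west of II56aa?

II46xa

Longitude subsquare a = 0; −1 → -1, wraps to 23 = x, carry into square.
Longitude square 5; −1 → 4.
The latitude characters are unchanged.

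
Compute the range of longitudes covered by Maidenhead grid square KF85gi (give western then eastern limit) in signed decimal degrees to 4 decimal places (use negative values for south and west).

36.5000, 36.5833

Field K=10, F=5: +10·20° lon, +5·10° lat → SW at lon 20°, lat -40°.
Square 8, 5: +8·2° lon, +5·1° lat → SW at lon 36°, lat -35°.
Subsquare g=6, i=8: +6·0.0833333° lon, +8·0.0416667° lat → SW at lon 36.5°, lat -34.6667°.
Cell spans 0.0833333° lon × 0.0416667° lat.
west 36.5000, east 36.5833.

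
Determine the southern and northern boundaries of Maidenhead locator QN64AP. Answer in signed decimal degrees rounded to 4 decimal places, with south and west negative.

Field Q=16, N=13: +16·20° lon, +13·10° lat → SW at lon 140°, lat 40°.
Square 6, 4: +6·2° lon, +4·1° lat → SW at lon 152°, lat 44°.
Subsquare a=0, p=15: +0·0.0833333° lon, +15·0.0416667° lat → SW at lon 152°, lat 44.625°.
Cell spans 0.0833333° lon × 0.0416667° lat.
south 44.6250, north 44.6667.

44.6250, 44.6667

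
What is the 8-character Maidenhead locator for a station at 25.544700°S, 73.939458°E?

MG64xk29

Offset from 180°W / 90°S: lon 253.93946°, lat 64.45530°.
Field: lon ⌊253.93946/20⌋ = 12 → M; lat ⌊64.45530/10⌋ = 6 → G.
Square: lon ⌊13.93946/2⌋ = 6; lat ⌊4.45530/1⌋ = 4.
Subsquare: lon ⌊1.93946/0.0833333⌋ = 23 → x; lat ⌊0.45530/0.0416667⌋ = 10 → k.
Extended square: lon ⌊0.02279/0.00833333⌋ = 2; lat ⌊0.03863/0.00416667⌋ = 9.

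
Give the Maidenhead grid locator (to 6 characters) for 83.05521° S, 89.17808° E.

Shift to the Maidenhead origin (180°W, 90°S): lon 269.1781, lat 6.9448.
Field: lon ⌊269.1781/20⌋ = 13 → N; lat ⌊6.9448/10⌋ = 0 → A.
Square: lon ⌊9.1781/2⌋ = 4; lat ⌊6.9448/1⌋ = 6.
Subsquare: lon ⌊1.1781/0.0833333⌋ = 14 → o; lat ⌊0.9448/0.0416667⌋ = 22 → w.

NA46ow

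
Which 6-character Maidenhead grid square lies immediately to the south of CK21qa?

CK20qx

Latitude subsquare a = 0; −1 → -1, wraps to 23 = x, carry into square.
Latitude square 1; −1 → 0.
The longitude characters are unchanged.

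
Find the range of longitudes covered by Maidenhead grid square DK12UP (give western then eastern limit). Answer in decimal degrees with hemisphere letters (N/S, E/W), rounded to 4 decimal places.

Field D=3, K=10: +3·20° lon, +10·10° lat → SW at lon -120°, lat 10°.
Square 1, 2: +1·2° lon, +2·1° lat → SW at lon -118°, lat 12°.
Subsquare u=20, p=15: +20·0.0833333° lon, +15·0.0416667° lat → SW at lon -116.333°, lat 12.625°.
Cell spans 0.0833333° lon × 0.0416667° lat.
west 116.3333° W, east 116.2500° W.

116.3333° W, 116.2500° W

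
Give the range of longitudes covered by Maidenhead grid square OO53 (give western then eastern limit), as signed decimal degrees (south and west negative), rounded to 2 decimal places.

110.00, 112.00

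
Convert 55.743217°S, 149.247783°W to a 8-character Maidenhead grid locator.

BD54jg01

Shift to the Maidenhead origin (180°W, 90°S): lon 30.75222, lat 34.25678.
Field: 30.75222/20 → 1 → B, 34.25678/10 → 3 → D; chars BD.
Square: 10.75222/2 → 5, 4.25678/1 → 4; chars 54.
Subsquare: 0.75222/0.0833333 → 9 → j, 0.25678/0.0416667 → 6 → g; chars jg.
Extended square: 0.00222/0.00833333 → 0, 0.00678/0.00416667 → 1; chars 01.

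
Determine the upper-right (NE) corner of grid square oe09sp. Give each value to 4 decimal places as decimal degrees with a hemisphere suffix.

40.3333° S, 101.5833° E

Field O=14, E=4: +14·20° lon, +4·10° lat → SW at lon 100°, lat -50°.
Square 0, 9: +0·2° lon, +9·1° lat → SW at lon 100°, lat -41°.
Subsquare s=18, p=15: +18·0.0833333° lon, +15·0.0416667° lat → SW at lon 101.5°, lat -40.375°.
Cell spans 0.0833333° lon × 0.0416667° lat. NE corner is SW corner plus one full cell.
latitude 40.3333° S, longitude 101.5833° E.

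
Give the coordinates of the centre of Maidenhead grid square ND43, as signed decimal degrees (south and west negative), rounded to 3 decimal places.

Field N=13, D=3: +13·20° lon, +3·10° lat → SW at lon 80°, lat -60°.
Square 4, 3: +4·2° lon, +3·1° lat → SW at lon 88°, lat -57°.
Cell spans 2° lon × 1° lat. Centre is SW corner plus half of each.
latitude -56.500, longitude 89.000.

-56.500, 89.000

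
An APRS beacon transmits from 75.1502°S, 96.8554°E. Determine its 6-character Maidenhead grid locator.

Shift to the Maidenhead origin (180°W, 90°S): lon 276.8554, lat 14.8498.
Field: 276.8554/20 → 13 → N, 14.8498/10 → 1 → B; chars NB.
Square: 16.8554/2 → 8, 4.8498/1 → 4; chars 84.
Subsquare: 0.8554/0.0833333 → 10 → k, 0.8498/0.0416667 → 20 → u; chars ku.

NB84ku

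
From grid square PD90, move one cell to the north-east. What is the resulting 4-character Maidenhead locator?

Longitude square 9; +1 → 10, wraps to 0, carry into field.
Longitude field P = 15; +1 → 16 = Q.
Latitude square 0; +1 → 1.

QD01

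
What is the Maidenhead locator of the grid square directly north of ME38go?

ME38gp

Latitude subsquare o = 14; +1 → 15 = p.
The longitude characters are unchanged.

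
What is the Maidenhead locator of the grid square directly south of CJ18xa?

Latitude subsquare a = 0; −1 → -1, wraps to 23 = x, carry into square.
Latitude square 8; −1 → 7.
The longitude characters are unchanged.

CJ17xx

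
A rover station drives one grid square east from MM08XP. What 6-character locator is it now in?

MM18ap

Longitude subsquare x = 23; +1 → 24, wraps to 0 = a, carry into square.
Longitude square 0; +1 → 1.
The latitude characters are unchanged.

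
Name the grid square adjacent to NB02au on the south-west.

MB92xt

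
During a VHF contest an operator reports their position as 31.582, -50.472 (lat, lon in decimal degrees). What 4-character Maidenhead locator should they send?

Shift to the Maidenhead origin (180°W, 90°S): lon 129.53, lat 121.58.
Field (20°×10°, letters A–R): lon ⌊129.53/20⌋ = 6 → G; lat ⌊121.58/10⌋ = 12 → M.
Square (2°×1°, digits 0–9): lon ⌊9.53/2⌋ = 4; lat ⌊1.58/1⌋ = 1.

GM41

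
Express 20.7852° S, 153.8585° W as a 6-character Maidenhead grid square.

BG39bf

Offset from 180°W / 90°S: lon 26.1415°, lat 69.2148°.
Field: 26.1415/20 → 1 → B, 69.2148/10 → 6 → G; chars BG.
Square: 6.1415/2 → 3, 9.2148/1 → 9; chars 39.
Subsquare: 0.1415/0.0833333 → 1 → b, 0.2148/0.0416667 → 5 → f; chars bf.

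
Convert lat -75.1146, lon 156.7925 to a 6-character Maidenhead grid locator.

Shift to the Maidenhead origin (180°W, 90°S): lon 336.7925, lat 14.8854.
Field: lon ⌊336.7925/20⌋ = 16 → Q; lat ⌊14.8854/10⌋ = 1 → B.
Square: lon ⌊16.7925/2⌋ = 8; lat ⌊4.8854/1⌋ = 4.
Subsquare: lon ⌊0.7925/0.0833333⌋ = 9 → j; lat ⌊0.8854/0.0416667⌋ = 21 → v.

QB84jv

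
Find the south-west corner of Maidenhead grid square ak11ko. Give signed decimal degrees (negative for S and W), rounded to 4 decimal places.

Field A=0, K=10: +0·20° lon, +10·10° lat → SW at lon -180°, lat 10°.
Square 1, 1: +1·2° lon, +1·1° lat → SW at lon -178°, lat 11°.
Subsquare k=10, o=14: +10·0.0833333° lon, +14·0.0416667° lat → SW at lon -177.167°, lat 11.5833°.
latitude 11.5833, longitude -177.1667.

11.5833, -177.1667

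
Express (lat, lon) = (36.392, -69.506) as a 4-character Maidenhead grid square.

FM56

Shift to the Maidenhead origin (180°W, 90°S): lon 110.49, lat 126.39.
Field (20°×10°, letters A–R): lon ⌊110.49/20⌋ = 5 → F; lat ⌊126.39/10⌋ = 12 → M.
Square (2°×1°, digits 0–9): lon ⌊10.49/2⌋ = 5; lat ⌊6.39/1⌋ = 6.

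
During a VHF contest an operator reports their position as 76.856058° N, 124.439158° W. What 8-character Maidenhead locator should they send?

CQ76su75

Offset from 180°W / 90°S: lon 55.56084°, lat 166.85606°.
Field: lon ⌊55.56084/20⌋ = 2 → C; lat ⌊166.85606/10⌋ = 16 → Q.
Square: lon ⌊15.56084/2⌋ = 7; lat ⌊6.85606/1⌋ = 6.
Subsquare: lon ⌊1.56084/0.0833333⌋ = 18 → s; lat ⌊0.85606/0.0416667⌋ = 20 → u.
Extended square: lon ⌊0.06084/0.00833333⌋ = 7; lat ⌊0.02272/0.00416667⌋ = 5.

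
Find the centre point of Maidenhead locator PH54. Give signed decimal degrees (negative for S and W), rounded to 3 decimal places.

-15.500, 131.000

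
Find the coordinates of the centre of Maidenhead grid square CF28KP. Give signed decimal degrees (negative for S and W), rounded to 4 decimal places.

Field C=2, F=5: +2·20° lon, +5·10° lat → SW at lon -140°, lat -40°.
Square 2, 8: +2·2° lon, +8·1° lat → SW at lon -136°, lat -32°.
Subsquare k=10, p=15: +10·0.0833333° lon, +15·0.0416667° lat → SW at lon -135.167°, lat -31.375°.
Cell spans 0.0833333° lon × 0.0416667° lat. Centre is SW corner plus half of each.
latitude -31.3542, longitude -135.1250.

-31.3542, -135.1250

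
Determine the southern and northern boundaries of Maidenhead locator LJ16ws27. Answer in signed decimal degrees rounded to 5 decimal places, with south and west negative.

6.77917, 6.78333

Field L=11, J=9: +11·20° lon, +9·10° lat → SW at lon 40°, lat 0°.
Square 1, 6: +1·2° lon, +6·1° lat → SW at lon 42°, lat 6°.
Subsquare w=22, s=18: +22·0.0833333° lon, +18·0.0416667° lat → SW at lon 43.8333°, lat 6.75°.
Extended square 2, 7: +2·0.00833333° lon, +7·0.00416667° lat → SW at lon 43.85°, lat 6.77917°.
Cell spans 0.00833333° lon × 0.00416667° lat.
south 6.77917, north 6.78333.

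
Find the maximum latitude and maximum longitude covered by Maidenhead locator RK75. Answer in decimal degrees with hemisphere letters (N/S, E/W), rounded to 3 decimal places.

16.000° N, 176.000° E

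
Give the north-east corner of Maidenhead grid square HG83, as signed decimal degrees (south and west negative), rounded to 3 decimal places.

-26.000, -22.000

Field H=7, G=6: +7·20° lon, +6·10° lat → SW at lon -40°, lat -30°.
Square 8, 3: +8·2° lon, +3·1° lat → SW at lon -24°, lat -27°.
Cell spans 2° lon × 1° lat. NE corner is SW corner plus one full cell.
latitude -26.000, longitude -22.000.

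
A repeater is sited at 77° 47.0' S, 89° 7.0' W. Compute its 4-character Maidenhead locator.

EB52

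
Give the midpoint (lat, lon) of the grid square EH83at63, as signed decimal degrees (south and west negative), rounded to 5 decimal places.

-16.19375, -83.94583

Field E=4, H=7: +4·20° lon, +7·10° lat → SW at lon -100°, lat -20°.
Square 8, 3: +8·2° lon, +3·1° lat → SW at lon -84°, lat -17°.
Subsquare a=0, t=19: +0·0.0833333° lon, +19·0.0416667° lat → SW at lon -84°, lat -16.2083°.
Extended square 6, 3: +6·0.00833333° lon, +3·0.00416667° lat → SW at lon -83.95°, lat -16.1958°.
Cell spans 0.00833333° lon × 0.00416667° lat. Centre is SW corner plus half of each.
latitude -16.19375, longitude -83.94583.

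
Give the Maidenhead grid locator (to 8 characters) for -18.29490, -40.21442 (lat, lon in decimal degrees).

GH91vq49

Shift to the Maidenhead origin (180°W, 90°S): lon 139.78558, lat 71.70510.
Field (20°×10°, letters A–R): 139.78558/20 → 6 → G, 71.70510/10 → 7 → H; chars GH.
Square (2°×1°, digits 0–9): 19.78558/2 → 9, 1.70510/1 → 1; chars 91.
Subsquare (5′×2.5′, letters a–x): 1.78558/0.0833333 → 21 → v, 0.70510/0.0416667 → 16 → q; chars vq.
Extended square (30″×15″, digits 0–9): 0.03558/0.00833333 → 4, 0.03843/0.00416667 → 9; chars 49.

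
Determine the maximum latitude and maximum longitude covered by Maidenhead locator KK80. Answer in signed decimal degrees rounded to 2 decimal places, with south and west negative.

11.00, 38.00

Field K=10, K=10: +10·20° lon, +10·10° lat → SW at lon 20°, lat 10°.
Square 8, 0: +8·2° lon, +0·1° lat → SW at lon 36°, lat 10°.
Cell spans 2° lon × 1° lat. NE corner is SW corner plus one full cell.
latitude 11.00, longitude 38.00.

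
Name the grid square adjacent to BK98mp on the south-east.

BK98no

Longitude subsquare m = 12; +1 → 13 = n.
Latitude subsquare p = 15; −1 → 14 = o.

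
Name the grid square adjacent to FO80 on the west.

FO70

Longitude square 8; −1 → 7.
The latitude characters are unchanged.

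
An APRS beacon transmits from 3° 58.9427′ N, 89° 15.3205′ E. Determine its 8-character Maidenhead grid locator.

Add 180° to longitude and 90° to latitude: 269.25534, 93.98238.
Field: lon ⌊269.25534/20⌋ = 13 → N; lat ⌊93.98238/10⌋ = 9 → J.
Square: lon ⌊9.25534/2⌋ = 4; lat ⌊3.98238/1⌋ = 3.
Subsquare: lon ⌊1.25534/0.0833333⌋ = 15 → p; lat ⌊0.98238/0.0416667⌋ = 23 → x.
Extended square: lon ⌊0.00534/0.00833333⌋ = 0; lat ⌊0.02404/0.00416667⌋ = 5.

NJ43px05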